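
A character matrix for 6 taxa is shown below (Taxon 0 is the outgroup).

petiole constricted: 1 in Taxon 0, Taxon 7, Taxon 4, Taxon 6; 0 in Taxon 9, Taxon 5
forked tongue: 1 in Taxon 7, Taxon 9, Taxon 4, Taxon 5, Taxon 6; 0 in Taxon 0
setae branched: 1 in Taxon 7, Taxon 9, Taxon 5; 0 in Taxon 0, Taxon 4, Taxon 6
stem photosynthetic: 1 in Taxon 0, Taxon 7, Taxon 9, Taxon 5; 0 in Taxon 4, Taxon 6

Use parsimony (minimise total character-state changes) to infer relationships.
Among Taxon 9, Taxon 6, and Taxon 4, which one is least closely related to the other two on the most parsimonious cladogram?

Character polarity is set by the outgroup: the derived state is whichever differs from the outgroup's state, so for petiole constricted, stem photosynthetic the derived state is '0', and for the remaining characters it is '1'.
Only Taxon 5 and Taxon 9 show the derived state '0' for petiole constricted, supporting them as a clade.
forked tongue (derived state '1') is shared by all ingroup taxa — unites the whole ingroup.
setae branched: derived state '1' in Taxon 5, Taxon 7, and Taxon 9 only — synapomorphy for {Taxon 5, Taxon 7, Taxon 9}.
stem photosynthetic (derived state '0') is shared by Taxon 4 and Taxon 6 — a synapomorphy uniting that clade.
Most parsimonious ingroup topology: ((Taxon 7,(Taxon 9,Taxon 5)),(Taxon 4,Taxon 6)).
Taxon 4 and Taxon 6 share a more recent common ancestor with each other than either does with Taxon 9, so Taxon 9 is the least closely related of the three.

Taxon 9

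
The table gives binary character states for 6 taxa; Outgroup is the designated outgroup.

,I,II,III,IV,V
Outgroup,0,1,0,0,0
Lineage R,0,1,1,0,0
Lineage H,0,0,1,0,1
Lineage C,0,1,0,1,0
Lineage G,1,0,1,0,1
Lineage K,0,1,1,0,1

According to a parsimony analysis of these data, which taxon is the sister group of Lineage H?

Character polarity is set by the outgroup: the derived state is whichever differs from the outgroup's state, so for II the derived state is '0', and for the remaining characters it is '1'.
I: derived state '1' in Lineage G only — an autapomorphy, so it tells us nothing about relationships among taxa.
Only Lineage G and Lineage H show the derived state '0' for II, supporting them as a clade.
Only Lineage G, Lineage H, Lineage K, and Lineage R show the derived state '1' for III, supporting them as a clade.
IV (derived state '1') is unique to Lineage C (autapomorphy; uninformative for grouping).
V (derived state '1') is shared by Lineage G, Lineage H, and Lineage K — a synapomorphy uniting that clade.
Most parsimonious ingroup topology: ((Lineage R,((Lineage H,Lineage G),Lineage K)),Lineage C).
Lineage H and Lineage G form a cherry on this tree, so they are sister taxa.

Lineage G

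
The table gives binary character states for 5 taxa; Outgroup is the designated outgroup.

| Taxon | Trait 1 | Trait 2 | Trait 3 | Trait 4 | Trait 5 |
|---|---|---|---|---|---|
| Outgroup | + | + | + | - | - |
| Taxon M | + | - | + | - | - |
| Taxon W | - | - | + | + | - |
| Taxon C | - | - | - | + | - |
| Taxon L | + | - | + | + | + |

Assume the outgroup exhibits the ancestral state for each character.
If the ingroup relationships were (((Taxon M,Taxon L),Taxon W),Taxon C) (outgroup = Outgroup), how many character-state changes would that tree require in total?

Map each character onto (((Taxon M,Taxon L),Taxon W),Taxon C) (rooted by Outgroup) and count the minimum state changes it requires (Fitch parsimony):
Trait 1: 2; Trait 2: 1; Trait 3: 1; Trait 4: 2; Trait 5: 1.
Total tree length = 7.

7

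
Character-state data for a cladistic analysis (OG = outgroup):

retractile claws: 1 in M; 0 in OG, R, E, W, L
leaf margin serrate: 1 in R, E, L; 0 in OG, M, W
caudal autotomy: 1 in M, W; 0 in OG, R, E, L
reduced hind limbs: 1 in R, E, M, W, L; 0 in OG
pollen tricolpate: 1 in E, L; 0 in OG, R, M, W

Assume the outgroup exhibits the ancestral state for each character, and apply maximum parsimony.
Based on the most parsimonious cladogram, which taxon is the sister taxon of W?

The outgroup has state '0' for every character, so '1' is the derived state throughout.
retractile claws: derived state '1' in M only — an autapomorphy, so it tells us nothing about relationships among taxa.
leaf margin serrate: derived state '1' in E, L, and R only — synapomorphy for {E, L, R}.
caudal autotomy: derived state '1' in M and W only — synapomorphy for {M, W}.
reduced hind limbs (derived state '1') is shared by all ingroup taxa — unites the whole ingroup.
Only E and L show the derived state '1' for pollen tricolpate, supporting them as a clade.
Most parsimonious ingroup topology: ((R,(E,L)),(M,W)).
W and M form a cherry on this tree, so they are sister taxa.

M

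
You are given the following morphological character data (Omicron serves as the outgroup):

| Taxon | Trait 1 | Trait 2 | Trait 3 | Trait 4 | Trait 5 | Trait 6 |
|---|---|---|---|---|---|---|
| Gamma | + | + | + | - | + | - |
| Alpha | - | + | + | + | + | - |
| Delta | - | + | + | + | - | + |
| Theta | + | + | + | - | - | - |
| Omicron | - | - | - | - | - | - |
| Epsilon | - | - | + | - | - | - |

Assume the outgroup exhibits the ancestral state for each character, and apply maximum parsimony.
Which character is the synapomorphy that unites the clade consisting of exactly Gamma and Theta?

The outgroup has state '-' for every character, so '+' is the derived state throughout.
Trait 1 (derived state '+') is shared by Gamma and Theta — a synapomorphy uniting that clade.
Only Alpha, Delta, Gamma, and Theta show the derived state '+' for Trait 2, supporting them as a clade.
Trait 3 (derived state '+') is shared by all ingroup taxa — unites the whole ingroup.
Trait 4: derived state '+' in Alpha and Delta only — synapomorphy for {Alpha, Delta}.
Trait 5 (state '+') occurs in Alpha and Gamma but conflicts with the nesting implied by the other characters — most parsimoniously interpreted as homoplasy.
Trait 6 (derived state '+') is unique to Delta (autapomorphy; uninformative for grouping).
Most parsimonious ingroup topology: (Epsilon,((Gamma,Theta),(Delta,Alpha))).
The clade {Gamma, Theta} is supported by Trait 1: its derived state '+' occurs in exactly those taxa and in no other taxon (including the outgroup).

Trait 1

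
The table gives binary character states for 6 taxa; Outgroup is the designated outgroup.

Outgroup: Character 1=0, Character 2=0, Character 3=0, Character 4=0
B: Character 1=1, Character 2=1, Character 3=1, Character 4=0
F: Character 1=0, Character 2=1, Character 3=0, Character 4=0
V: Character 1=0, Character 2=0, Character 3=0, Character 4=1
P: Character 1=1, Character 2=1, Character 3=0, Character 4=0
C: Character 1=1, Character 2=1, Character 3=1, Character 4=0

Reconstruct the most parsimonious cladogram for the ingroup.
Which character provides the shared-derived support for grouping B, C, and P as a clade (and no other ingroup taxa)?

The outgroup has state '0' for every character, so '1' is the derived state throughout.
Character 1 (derived state '1') is shared by B, C, and P — a synapomorphy uniting that clade.
Character 2 (derived state '1') is shared by B, C, F, and P — a synapomorphy uniting that clade.
Character 3 (derived state '1') is shared by B and C — a synapomorphy uniting that clade.
Character 4 (derived state '1') is unique to V (autapomorphy; uninformative for grouping).
Most parsimonious ingroup topology: ((((B,C),P),F),V).
The clade {B, C, P} is supported by Character 1: its derived state '1' occurs in exactly those taxa and in no other taxon (including the outgroup).

Character 1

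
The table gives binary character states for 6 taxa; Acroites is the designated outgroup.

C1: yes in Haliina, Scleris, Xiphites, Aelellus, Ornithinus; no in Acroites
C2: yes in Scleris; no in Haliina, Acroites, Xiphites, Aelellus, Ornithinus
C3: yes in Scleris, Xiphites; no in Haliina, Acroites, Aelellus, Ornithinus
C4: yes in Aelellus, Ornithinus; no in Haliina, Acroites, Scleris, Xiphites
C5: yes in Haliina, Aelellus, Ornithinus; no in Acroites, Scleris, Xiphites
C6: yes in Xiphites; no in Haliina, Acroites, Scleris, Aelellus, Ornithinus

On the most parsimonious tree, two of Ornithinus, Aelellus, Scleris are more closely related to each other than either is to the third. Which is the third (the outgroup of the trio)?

Scleris

The outgroup has state 'no' for every character, so 'yes' is the derived state throughout.
All ingroup taxa share the derived state 'yes' for C1; it defines the ingroup but does not resolve relationships within it.
C2 (derived state 'yes') is unique to Scleris (autapomorphy; uninformative for grouping).
Only Scleris and Xiphites show the derived state 'yes' for C3, supporting them as a clade.
C4: derived state 'yes' in Aelellus and Ornithinus only — synapomorphy for {Aelellus, Ornithinus}.
C5 (derived state 'yes') is shared by Aelellus, Haliina, and Ornithinus — a synapomorphy uniting that clade.
C6: derived state 'yes' in Xiphites only — an autapomorphy, so it tells us nothing about relationships among taxa.
Most parsimonious ingroup topology: ((Scleris,Xiphites),((Aelellus,Ornithinus),Haliina)).
Ornithinus and Aelellus share a more recent common ancestor with each other than either does with Scleris, so Scleris is the least closely related of the three.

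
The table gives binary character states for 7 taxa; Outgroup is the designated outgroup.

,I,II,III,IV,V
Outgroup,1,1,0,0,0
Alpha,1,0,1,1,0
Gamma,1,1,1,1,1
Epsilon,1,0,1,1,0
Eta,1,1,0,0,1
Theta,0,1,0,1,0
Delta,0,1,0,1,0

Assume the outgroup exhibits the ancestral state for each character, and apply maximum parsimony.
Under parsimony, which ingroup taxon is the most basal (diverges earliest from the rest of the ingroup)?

Character polarity is set by the outgroup: the derived state is whichever differs from the outgroup's state, so for I, II the derived state is '0', and for the remaining characters it is '1'.
I: derived state '0' in Delta and Theta only — synapomorphy for {Delta, Theta}.
Only Alpha and Epsilon show the derived state '0' for II, supporting them as a clade.
III (derived state '1') is shared by Alpha, Epsilon, and Gamma — a synapomorphy uniting that clade.
Only Alpha, Delta, Epsilon, Gamma, and Theta show the derived state '1' for IV, supporting them as a clade.
V groups Eta and Gamma, which is incompatible with the clades supported by the remaining characters; treating it as convergent (homoplasy) costs fewer steps than any alternative tree.
Most parsimonious ingroup topology: ((((Alpha,Epsilon),Gamma),(Theta,Delta)),Eta).
Eta is sister to the clade containing all other ingroup taxa, so it is the earliest-diverging (most basal) ingroup lineage.

Eta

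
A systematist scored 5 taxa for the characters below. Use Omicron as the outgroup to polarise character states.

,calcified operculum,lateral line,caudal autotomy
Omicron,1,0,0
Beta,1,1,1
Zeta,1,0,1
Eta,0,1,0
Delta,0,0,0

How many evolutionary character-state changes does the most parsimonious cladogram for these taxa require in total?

4

Character polarity is set by the outgroup: the derived state is whichever differs from the outgroup's state, so for calcified operculum the derived state is '0', and for the remaining characters it is '1'.
calcified operculum: derived state '0' in Delta and Eta only — synapomorphy for {Delta, Eta}.
lateral line (state '1') occurs in Beta and Eta but conflicts with the nesting implied by the other characters — most parsimoniously interpreted as homoplasy.
caudal autotomy (derived state '1') is shared by Beta and Zeta — a synapomorphy uniting that clade.
Most parsimonious ingroup topology: ((Eta,Delta),(Zeta,Beta)).
Changes per character on this tree: calcified operculum: 1; lateral line: 2; caudal autotomy: 1.
Total = 4.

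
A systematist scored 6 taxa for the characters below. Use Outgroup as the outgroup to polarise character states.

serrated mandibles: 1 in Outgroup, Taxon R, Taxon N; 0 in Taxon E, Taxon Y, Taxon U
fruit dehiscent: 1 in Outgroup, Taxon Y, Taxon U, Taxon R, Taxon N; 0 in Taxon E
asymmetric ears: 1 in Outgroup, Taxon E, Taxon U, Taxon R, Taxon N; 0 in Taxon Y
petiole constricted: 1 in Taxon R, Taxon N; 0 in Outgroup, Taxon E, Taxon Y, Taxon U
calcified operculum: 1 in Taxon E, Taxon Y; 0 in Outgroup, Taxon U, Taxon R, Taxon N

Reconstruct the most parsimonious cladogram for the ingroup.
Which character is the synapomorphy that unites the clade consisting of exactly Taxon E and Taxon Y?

calcified operculum

Character polarity is set by the outgroup: the derived state is whichever differs from the outgroup's state, so for serrated mandibles, fruit dehiscent, asymmetric ears the derived state is '0', and for the remaining characters it is '1'.
serrated mandibles: derived state '0' in Taxon E, Taxon U, and Taxon Y only — synapomorphy for {Taxon E, Taxon U, Taxon Y}.
fruit dehiscent (derived state '0') is unique to Taxon E (autapomorphy; uninformative for grouping).
asymmetric ears: derived state '0' in Taxon Y only — an autapomorphy, so it tells us nothing about relationships among taxa.
Only Taxon N and Taxon R show the derived state '1' for petiole constricted, supporting them as a clade.
Only Taxon E and Taxon Y show the derived state '1' for calcified operculum, supporting them as a clade.
Most parsimonious ingroup topology: (((Taxon E,Taxon Y),Taxon U),(Taxon R,Taxon N)).
The clade {Taxon E, Taxon Y} is supported by calcified operculum: its derived state '1' occurs in exactly those taxa and in no other taxon (including the outgroup).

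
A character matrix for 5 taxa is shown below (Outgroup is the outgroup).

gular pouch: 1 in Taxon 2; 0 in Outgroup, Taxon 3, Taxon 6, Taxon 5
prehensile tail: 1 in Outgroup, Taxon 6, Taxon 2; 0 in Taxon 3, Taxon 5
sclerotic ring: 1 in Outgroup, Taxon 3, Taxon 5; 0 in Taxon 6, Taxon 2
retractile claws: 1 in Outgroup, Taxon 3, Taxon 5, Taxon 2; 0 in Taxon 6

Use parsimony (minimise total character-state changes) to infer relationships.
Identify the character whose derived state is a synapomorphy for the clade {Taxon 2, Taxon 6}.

sclerotic ring

Character polarity is set by the outgroup: the derived state is whichever differs from the outgroup's state, so for prehensile tail, sclerotic ring, retractile claws the derived state is '0', and for the remaining characters it is '1'.
gular pouch: derived state '1' in Taxon 2 only — an autapomorphy, so it tells us nothing about relationships among taxa.
prehensile tail: derived state '0' in Taxon 3 and Taxon 5 only — synapomorphy for {Taxon 3, Taxon 5}.
sclerotic ring: derived state '0' in Taxon 2 and Taxon 6 only — synapomorphy for {Taxon 2, Taxon 6}.
retractile claws (derived state '0') is unique to Taxon 6 (autapomorphy; uninformative for grouping).
Most parsimonious ingroup topology: ((Taxon 5,Taxon 3),(Taxon 6,Taxon 2)).
The clade {Taxon 2, Taxon 6} is supported by sclerotic ring: its derived state '0' occurs in exactly those taxa and in no other taxon (including the outgroup).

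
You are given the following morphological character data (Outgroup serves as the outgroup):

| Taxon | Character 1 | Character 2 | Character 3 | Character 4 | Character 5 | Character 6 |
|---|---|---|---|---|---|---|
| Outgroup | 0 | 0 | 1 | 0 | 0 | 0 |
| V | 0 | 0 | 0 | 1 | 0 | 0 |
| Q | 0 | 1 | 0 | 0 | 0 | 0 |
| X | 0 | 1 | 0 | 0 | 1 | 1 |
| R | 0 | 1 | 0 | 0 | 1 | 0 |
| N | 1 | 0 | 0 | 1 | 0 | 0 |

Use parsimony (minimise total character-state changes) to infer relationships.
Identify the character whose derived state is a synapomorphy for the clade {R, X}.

Character polarity is set by the outgroup: the derived state is whichever differs from the outgroup's state, so for Character 3 the derived state is '0', and for the remaining characters it is '1'.
Character 1 (derived state '1') is unique to N (autapomorphy; uninformative for grouping).
Character 2: derived state '1' in Q, R, and X only — synapomorphy for {Q, R, X}.
All ingroup taxa share the derived state '0' for Character 3; it defines the ingroup but does not resolve relationships within it.
Only N and V show the derived state '1' for Character 4, supporting them as a clade.
Character 5: derived state '1' in R and X only — synapomorphy for {R, X}.
Character 6 (derived state '1') is unique to X (autapomorphy; uninformative for grouping).
Most parsimonious ingroup topology: ((V,N),(Q,(X,R))).
The clade {R, X} is supported by Character 5: its derived state '1' occurs in exactly those taxa and in no other taxon (including the outgroup).

Character 5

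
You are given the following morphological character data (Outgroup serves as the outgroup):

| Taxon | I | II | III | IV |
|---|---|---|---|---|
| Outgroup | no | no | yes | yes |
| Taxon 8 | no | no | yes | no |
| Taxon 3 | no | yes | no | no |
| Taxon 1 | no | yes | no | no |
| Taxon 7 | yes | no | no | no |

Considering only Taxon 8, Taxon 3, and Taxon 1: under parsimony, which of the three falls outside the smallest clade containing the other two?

Taxon 8

Character polarity is set by the outgroup: the derived state is whichever differs from the outgroup's state, so for III, IV the derived state is 'no', and for the remaining characters it is 'yes'.
I (derived state 'yes') is unique to Taxon 7 (autapomorphy; uninformative for grouping).
Only Taxon 1 and Taxon 3 show the derived state 'yes' for II, supporting them as a clade.
Only Taxon 1, Taxon 3, and Taxon 7 show the derived state 'no' for III, supporting them as a clade.
IV (derived state 'no') is shared by all ingroup taxa — unites the whole ingroup.
Most parsimonious ingroup topology: (Taxon 8,((Taxon 3,Taxon 1),Taxon 7)).
Taxon 3 and Taxon 1 share a more recent common ancestor with each other than either does with Taxon 8, so Taxon 8 is the least closely related of the three.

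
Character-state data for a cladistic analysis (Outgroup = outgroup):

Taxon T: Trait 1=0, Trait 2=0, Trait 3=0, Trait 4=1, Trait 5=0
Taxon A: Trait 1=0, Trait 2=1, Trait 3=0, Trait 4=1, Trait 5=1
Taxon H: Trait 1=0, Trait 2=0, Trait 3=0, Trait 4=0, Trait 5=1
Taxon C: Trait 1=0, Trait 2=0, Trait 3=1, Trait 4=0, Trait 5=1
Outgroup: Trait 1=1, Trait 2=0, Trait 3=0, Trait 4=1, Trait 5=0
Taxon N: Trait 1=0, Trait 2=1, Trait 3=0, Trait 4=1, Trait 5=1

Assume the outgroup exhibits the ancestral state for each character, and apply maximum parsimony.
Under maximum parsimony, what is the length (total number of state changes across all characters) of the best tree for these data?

Character polarity is set by the outgroup: the derived state is whichever differs from the outgroup's state, so for Trait 1, Trait 4 the derived state is '0', and for the remaining characters it is '1'.
Trait 1 (derived state '0') is shared by all ingroup taxa — unites the whole ingroup.
Trait 2 (derived state '1') is shared by Taxon A and Taxon N — a synapomorphy uniting that clade.
Trait 3 (derived state '1') is unique to Taxon C (autapomorphy; uninformative for grouping).
Trait 4 (derived state '0') is shared by Taxon C and Taxon H — a synapomorphy uniting that clade.
Trait 5 (derived state '1') is shared by Taxon A, Taxon C, Taxon H, and Taxon N — a synapomorphy uniting that clade.
Most parsimonious ingroup topology: (Taxon T,((Taxon H,Taxon C),(Taxon N,Taxon A))).
Changes per character on this tree: Trait 1: 1; Trait 2: 1; Trait 3: 1; Trait 4: 1; Trait 5: 1.
Total = 5.

5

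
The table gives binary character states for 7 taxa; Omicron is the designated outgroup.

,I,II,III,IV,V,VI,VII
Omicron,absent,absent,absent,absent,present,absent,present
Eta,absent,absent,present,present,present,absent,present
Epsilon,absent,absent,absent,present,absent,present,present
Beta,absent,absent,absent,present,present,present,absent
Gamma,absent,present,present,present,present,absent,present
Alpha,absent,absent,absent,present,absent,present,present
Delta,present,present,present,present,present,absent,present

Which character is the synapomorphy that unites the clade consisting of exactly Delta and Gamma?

II

Character polarity is set by the outgroup: the derived state is whichever differs from the outgroup's state, so for V, VII the derived state is 'absent', and for the remaining characters it is 'present'.
I (derived state 'present') is unique to Delta (autapomorphy; uninformative for grouping).
II (derived state 'present') is shared by Delta and Gamma — a synapomorphy uniting that clade.
Only Delta, Eta, and Gamma show the derived state 'present' for III, supporting them as a clade.
All ingroup taxa share the derived state 'present' for IV; it defines the ingroup but does not resolve relationships within it.
Only Alpha and Epsilon show the derived state 'absent' for V, supporting them as a clade.
Only Alpha, Beta, and Epsilon show the derived state 'present' for VI, supporting them as a clade.
VII: derived state 'absent' in Beta only — an autapomorphy, so it tells us nothing about relationships among taxa.
Most parsimonious ingroup topology: ((Eta,(Gamma,Delta)),((Epsilon,Alpha),Beta)).
The clade {Delta, Gamma} is supported by II: its derived state 'present' occurs in exactly those taxa and in no other taxon (including the outgroup).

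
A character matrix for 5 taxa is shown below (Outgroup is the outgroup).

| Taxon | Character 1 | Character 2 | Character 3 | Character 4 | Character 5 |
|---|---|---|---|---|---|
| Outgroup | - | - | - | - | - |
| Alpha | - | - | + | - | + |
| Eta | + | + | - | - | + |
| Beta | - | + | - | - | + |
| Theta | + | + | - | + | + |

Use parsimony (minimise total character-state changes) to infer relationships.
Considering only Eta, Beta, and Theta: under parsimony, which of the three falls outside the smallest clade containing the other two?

The outgroup has state '-' for every character, so '+' is the derived state throughout.
Character 1 (derived state '+') is shared by Eta and Theta — a synapomorphy uniting that clade.
Character 2: derived state '+' in Beta, Eta, and Theta only — synapomorphy for {Beta, Eta, Theta}.
Character 3 (derived state '+') is unique to Alpha (autapomorphy; uninformative for grouping).
Character 4: derived state '+' in Theta only — an autapomorphy, so it tells us nothing about relationships among taxa.
Character 5 (derived state '+') is shared by all ingroup taxa — unites the whole ingroup.
Most parsimonious ingroup topology: (Alpha,((Eta,Theta),Beta)).
Theta and Eta share a more recent common ancestor with each other than either does with Beta, so Beta is the least closely related of the three.

Beta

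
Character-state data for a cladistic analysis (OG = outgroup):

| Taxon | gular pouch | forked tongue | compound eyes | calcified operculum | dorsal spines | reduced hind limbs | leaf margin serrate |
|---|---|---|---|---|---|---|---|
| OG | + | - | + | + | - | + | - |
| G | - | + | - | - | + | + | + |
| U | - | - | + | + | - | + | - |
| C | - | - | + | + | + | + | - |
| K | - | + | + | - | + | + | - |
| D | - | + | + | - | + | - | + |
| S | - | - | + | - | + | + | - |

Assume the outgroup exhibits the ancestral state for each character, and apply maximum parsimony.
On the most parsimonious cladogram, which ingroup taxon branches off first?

Character polarity is set by the outgroup: the derived state is whichever differs from the outgroup's state, so for gular pouch, compound eyes, calcified operculum, reduced hind limbs the derived state is '-', and for the remaining characters it is '+'.
All ingroup taxa share the derived state '-' for gular pouch; it defines the ingroup but does not resolve relationships within it.
Only D, G, and K show the derived state '+' for forked tongue, supporting them as a clade.
compound eyes (derived state '-') is unique to G (autapomorphy; uninformative for grouping).
Only D, G, K, and S show the derived state '-' for calcified operculum, supporting them as a clade.
Only C, D, G, K, and S show the derived state '+' for dorsal spines, supporting them as a clade.
reduced hind limbs (derived state '-') is unique to D (autapomorphy; uninformative for grouping).
leaf margin serrate (derived state '+') is shared by D and G — a synapomorphy uniting that clade.
Most parsimonious ingroup topology: (((((G,D),K),S),C),U).
U is sister to the clade containing all other ingroup taxa, so it is the earliest-diverging (most basal) ingroup lineage.

U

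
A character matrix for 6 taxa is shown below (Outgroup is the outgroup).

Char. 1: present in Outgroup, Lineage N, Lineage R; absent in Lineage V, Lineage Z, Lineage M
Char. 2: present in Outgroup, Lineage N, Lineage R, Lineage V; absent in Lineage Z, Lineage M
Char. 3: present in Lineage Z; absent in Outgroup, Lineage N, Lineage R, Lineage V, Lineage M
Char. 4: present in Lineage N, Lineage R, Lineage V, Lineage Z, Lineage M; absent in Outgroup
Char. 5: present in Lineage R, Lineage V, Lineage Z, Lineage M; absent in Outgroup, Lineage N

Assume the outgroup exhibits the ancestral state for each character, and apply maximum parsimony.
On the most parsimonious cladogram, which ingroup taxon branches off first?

Character polarity is set by the outgroup: the derived state is whichever differs from the outgroup's state, so for Char. 1, Char. 2 the derived state is 'absent', and for the remaining characters it is 'present'.
Char. 1: derived state 'absent' in Lineage M, Lineage V, and Lineage Z only — synapomorphy for {Lineage M, Lineage V, Lineage Z}.
Char. 2 (derived state 'absent') is shared by Lineage M and Lineage Z — a synapomorphy uniting that clade.
Char. 3 (derived state 'present') is unique to Lineage Z (autapomorphy; uninformative for grouping).
Char. 4 (derived state 'present') is shared by all ingroup taxa — unites the whole ingroup.
Char. 5 (derived state 'present') is shared by Lineage M, Lineage R, Lineage V, and Lineage Z — a synapomorphy uniting that clade.
Most parsimonious ingroup topology: (Lineage N,(Lineage R,(Lineage V,(Lineage Z,Lineage M)))).
Lineage N is sister to the clade containing all other ingroup taxa, so it is the earliest-diverging (most basal) ingroup lineage.

Lineage N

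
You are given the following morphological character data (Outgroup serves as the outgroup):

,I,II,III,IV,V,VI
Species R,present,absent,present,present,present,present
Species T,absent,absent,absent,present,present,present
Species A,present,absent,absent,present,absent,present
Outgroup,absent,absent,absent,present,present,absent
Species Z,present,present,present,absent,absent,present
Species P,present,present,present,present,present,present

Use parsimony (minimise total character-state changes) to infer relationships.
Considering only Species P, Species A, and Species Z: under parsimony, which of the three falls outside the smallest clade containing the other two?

Character polarity is set by the outgroup: the derived state is whichever differs from the outgroup's state, so for IV, V the derived state is 'absent', and for the remaining characters it is 'present'.
I: derived state 'present' in Species A, Species P, Species R, and Species Z only — synapomorphy for {Species A, Species P, Species R, Species Z}.
Only Species P and Species Z show the derived state 'present' for II, supporting them as a clade.
Only Species P, Species R, and Species Z show the derived state 'present' for III, supporting them as a clade.
IV: derived state 'absent' in Species Z only — an autapomorphy, so it tells us nothing about relationships among taxa.
V groups Species A and Species Z, which is incompatible with the clades supported by the remaining characters; treating it as convergent (homoplasy) costs fewer steps than any alternative tree.
All ingroup taxa share the derived state 'present' for VI; it defines the ingroup but does not resolve relationships within it.
Most parsimonious ingroup topology: (((Species R,(Species P,Species Z)),Species A),Species T).
Species Z and Species P share a more recent common ancestor with each other than either does with Species A, so Species A is the least closely related of the three.

Species A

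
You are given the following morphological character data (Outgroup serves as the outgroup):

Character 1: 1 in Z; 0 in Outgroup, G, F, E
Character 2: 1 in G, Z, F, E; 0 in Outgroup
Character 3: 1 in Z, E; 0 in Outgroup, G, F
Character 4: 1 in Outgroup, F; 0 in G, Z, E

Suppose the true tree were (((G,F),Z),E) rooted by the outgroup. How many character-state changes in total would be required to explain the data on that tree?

6

Map each character onto (((G,F),Z),E) (rooted by Outgroup) and count the minimum state changes it requires (Fitch parsimony):
Character 1: 1; Character 2: 1; Character 3: 2; Character 4: 2.
Total tree length = 6.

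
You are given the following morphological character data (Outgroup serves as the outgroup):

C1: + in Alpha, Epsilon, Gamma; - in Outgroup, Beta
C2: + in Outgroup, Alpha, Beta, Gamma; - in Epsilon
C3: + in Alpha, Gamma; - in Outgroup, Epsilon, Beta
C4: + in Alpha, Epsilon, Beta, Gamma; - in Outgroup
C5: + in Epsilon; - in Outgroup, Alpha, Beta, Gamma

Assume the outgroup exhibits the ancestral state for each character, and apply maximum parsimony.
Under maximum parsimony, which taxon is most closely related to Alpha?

Gamma

Character polarity is set by the outgroup: the derived state is whichever differs from the outgroup's state, so for C2 the derived state is '-', and for the remaining characters it is '+'.
C1 (derived state '+') is shared by Alpha, Epsilon, and Gamma — a synapomorphy uniting that clade.
C2: derived state '-' in Epsilon only — an autapomorphy, so it tells us nothing about relationships among taxa.
Only Alpha and Gamma show the derived state '+' for C3, supporting them as a clade.
All ingroup taxa share the derived state '+' for C4; it defines the ingroup but does not resolve relationships within it.
C5 (derived state '+') is unique to Epsilon (autapomorphy; uninformative for grouping).
Most parsimonious ingroup topology: (((Alpha,Gamma),Epsilon),Beta).
Alpha and Gamma form a cherry on this tree, so they are sister taxa.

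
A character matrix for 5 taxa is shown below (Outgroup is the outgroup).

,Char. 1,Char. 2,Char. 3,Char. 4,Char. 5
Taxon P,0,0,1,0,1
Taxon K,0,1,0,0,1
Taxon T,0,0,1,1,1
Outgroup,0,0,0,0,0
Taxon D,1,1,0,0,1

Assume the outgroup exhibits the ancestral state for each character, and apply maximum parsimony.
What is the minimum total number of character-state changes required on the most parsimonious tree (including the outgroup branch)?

The outgroup has state '0' for every character, so '1' is the derived state throughout.
Char. 1: derived state '1' in Taxon D only — an autapomorphy, so it tells us nothing about relationships among taxa.
Char. 2 (derived state '1') is shared by Taxon D and Taxon K — a synapomorphy uniting that clade.
Char. 3 (derived state '1') is shared by Taxon P and Taxon T — a synapomorphy uniting that clade.
Char. 4 (derived state '1') is unique to Taxon T (autapomorphy; uninformative for grouping).
All ingroup taxa share the derived state '1' for Char. 5; it defines the ingroup but does not resolve relationships within it.
Most parsimonious ingroup topology: ((Taxon D,Taxon K),(Taxon P,Taxon T)).
Changes per character on this tree: Char. 1: 1; Char. 2: 1; Char. 3: 1; Char. 4: 1; Char. 5: 1.
Total = 5.

5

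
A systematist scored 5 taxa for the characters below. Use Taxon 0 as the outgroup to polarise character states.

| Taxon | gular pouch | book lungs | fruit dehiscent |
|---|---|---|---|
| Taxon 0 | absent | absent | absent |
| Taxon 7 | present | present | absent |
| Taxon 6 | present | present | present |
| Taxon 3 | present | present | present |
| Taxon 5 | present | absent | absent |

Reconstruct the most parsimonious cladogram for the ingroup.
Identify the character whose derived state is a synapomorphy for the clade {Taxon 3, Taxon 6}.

fruit dehiscent

The outgroup has state 'absent' for every character, so 'present' is the derived state throughout.
gular pouch (derived state 'present') is shared by all ingroup taxa — unites the whole ingroup.
Only Taxon 3, Taxon 6, and Taxon 7 show the derived state 'present' for book lungs, supporting them as a clade.
Only Taxon 3 and Taxon 6 show the derived state 'present' for fruit dehiscent, supporting them as a clade.
Most parsimonious ingroup topology: (((Taxon 3,Taxon 6),Taxon 7),Taxon 5).
The clade {Taxon 3, Taxon 6} is supported by fruit dehiscent: its derived state 'present' occurs in exactly those taxa and in no other taxon (including the outgroup).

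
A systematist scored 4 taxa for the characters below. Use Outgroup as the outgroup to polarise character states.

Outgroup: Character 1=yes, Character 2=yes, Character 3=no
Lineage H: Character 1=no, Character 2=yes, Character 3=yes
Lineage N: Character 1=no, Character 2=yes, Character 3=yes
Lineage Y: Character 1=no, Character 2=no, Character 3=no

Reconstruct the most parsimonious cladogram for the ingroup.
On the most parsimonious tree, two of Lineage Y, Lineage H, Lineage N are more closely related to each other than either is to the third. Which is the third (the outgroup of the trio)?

Lineage Y

Character polarity is set by the outgroup: the derived state is whichever differs from the outgroup's state, so for Character 1, Character 2 the derived state is 'no', and for the remaining characters it is 'yes'.
Character 1 (derived state 'no') is shared by all ingroup taxa — unites the whole ingroup.
Character 2 (derived state 'no') is unique to Lineage Y (autapomorphy; uninformative for grouping).
Character 3 (derived state 'yes') is shared by Lineage H and Lineage N — a synapomorphy uniting that clade.
Most parsimonious ingroup topology: ((Lineage H,Lineage N),Lineage Y).
Lineage H and Lineage N share a more recent common ancestor with each other than either does with Lineage Y, so Lineage Y is the least closely related of the three.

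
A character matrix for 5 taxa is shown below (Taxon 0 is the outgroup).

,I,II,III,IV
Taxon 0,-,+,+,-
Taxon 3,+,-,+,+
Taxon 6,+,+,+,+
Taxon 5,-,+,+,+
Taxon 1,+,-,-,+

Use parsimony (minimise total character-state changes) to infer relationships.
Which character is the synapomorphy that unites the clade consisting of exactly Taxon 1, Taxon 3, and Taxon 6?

Character polarity is set by the outgroup: the derived state is whichever differs from the outgroup's state, so for II, III the derived state is '-', and for the remaining characters it is '+'.
I (derived state '+') is shared by Taxon 1, Taxon 3, and Taxon 6 — a synapomorphy uniting that clade.
Only Taxon 1 and Taxon 3 show the derived state '-' for II, supporting them as a clade.
III: derived state '-' in Taxon 1 only — an autapomorphy, so it tells us nothing about relationships among taxa.
All ingroup taxa share the derived state '+' for IV; it defines the ingroup but does not resolve relationships within it.
Most parsimonious ingroup topology: (((Taxon 3,Taxon 1),Taxon 6),Taxon 5).
The clade {Taxon 1, Taxon 3, Taxon 6} is supported by I: its derived state '+' occurs in exactly those taxa and in no other taxon (including the outgroup).

I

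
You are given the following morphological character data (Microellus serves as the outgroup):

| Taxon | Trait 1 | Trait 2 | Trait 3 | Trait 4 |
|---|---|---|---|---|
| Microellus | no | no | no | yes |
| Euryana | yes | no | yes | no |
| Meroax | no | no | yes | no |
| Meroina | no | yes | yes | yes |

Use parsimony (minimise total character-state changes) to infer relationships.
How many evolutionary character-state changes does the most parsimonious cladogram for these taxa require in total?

4

Character polarity is set by the outgroup: the derived state is whichever differs from the outgroup's state, so for Trait 4 the derived state is 'no', and for the remaining characters it is 'yes'.
Trait 1 (derived state 'yes') is unique to Euryana (autapomorphy; uninformative for grouping).
Trait 2 (derived state 'yes') is unique to Meroina (autapomorphy; uninformative for grouping).
Trait 3 (derived state 'yes') is shared by all ingroup taxa — unites the whole ingroup.
Only Euryana and Meroax show the derived state 'no' for Trait 4, supporting them as a clade.
Most parsimonious ingroup topology: ((Euryana,Meroax),Meroina).
Changes per character on this tree: Trait 1: 1; Trait 2: 1; Trait 3: 1; Trait 4: 1.
Total = 4.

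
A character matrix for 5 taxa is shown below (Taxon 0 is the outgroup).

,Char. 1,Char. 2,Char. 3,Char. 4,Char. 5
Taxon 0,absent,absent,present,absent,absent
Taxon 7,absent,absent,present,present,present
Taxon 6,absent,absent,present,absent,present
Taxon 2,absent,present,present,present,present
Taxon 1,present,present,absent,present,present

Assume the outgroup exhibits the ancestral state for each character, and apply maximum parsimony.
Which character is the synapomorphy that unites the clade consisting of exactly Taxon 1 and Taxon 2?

Char. 2

Character polarity is set by the outgroup: the derived state is whichever differs from the outgroup's state, so for Char. 3 the derived state is 'absent', and for the remaining characters it is 'present'.
Char. 1: derived state 'present' in Taxon 1 only — an autapomorphy, so it tells us nothing about relationships among taxa.
Char. 2: derived state 'present' in Taxon 1 and Taxon 2 only — synapomorphy for {Taxon 1, Taxon 2}.
Char. 3 (derived state 'absent') is unique to Taxon 1 (autapomorphy; uninformative for grouping).
Only Taxon 1, Taxon 2, and Taxon 7 show the derived state 'present' for Char. 4, supporting them as a clade.
Char. 5 (derived state 'present') is shared by all ingroup taxa — unites the whole ingroup.
Most parsimonious ingroup topology: ((Taxon 7,(Taxon 2,Taxon 1)),Taxon 6).
The clade {Taxon 1, Taxon 2} is supported by Char. 2: its derived state 'present' occurs in exactly those taxa and in no other taxon (including the outgroup).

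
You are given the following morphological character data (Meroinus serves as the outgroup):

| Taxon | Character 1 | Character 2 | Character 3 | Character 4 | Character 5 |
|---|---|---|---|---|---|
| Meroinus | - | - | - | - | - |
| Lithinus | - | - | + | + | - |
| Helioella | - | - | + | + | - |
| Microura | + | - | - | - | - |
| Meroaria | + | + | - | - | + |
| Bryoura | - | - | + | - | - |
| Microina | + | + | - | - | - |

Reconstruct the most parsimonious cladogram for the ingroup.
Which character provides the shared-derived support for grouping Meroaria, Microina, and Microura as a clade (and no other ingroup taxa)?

The outgroup has state '-' for every character, so '+' is the derived state throughout.
Only Meroaria, Microina, and Microura show the derived state '+' for Character 1, supporting them as a clade.
Character 2 (derived state '+') is shared by Meroaria and Microina — a synapomorphy uniting that clade.
Character 3: derived state '+' in Bryoura, Helioella, and Lithinus only — synapomorphy for {Bryoura, Helioella, Lithinus}.
Only Helioella and Lithinus show the derived state '+' for Character 4, supporting them as a clade.
Character 5: derived state '+' in Meroaria only — an autapomorphy, so it tells us nothing about relationships among taxa.
Most parsimonious ingroup topology: (((Lithinus,Helioella),Bryoura),(Microura,(Meroaria,Microina))).
The clade {Meroaria, Microina, Microura} is supported by Character 1: its derived state '+' occurs in exactly those taxa and in no other taxon (including the outgroup).

Character 1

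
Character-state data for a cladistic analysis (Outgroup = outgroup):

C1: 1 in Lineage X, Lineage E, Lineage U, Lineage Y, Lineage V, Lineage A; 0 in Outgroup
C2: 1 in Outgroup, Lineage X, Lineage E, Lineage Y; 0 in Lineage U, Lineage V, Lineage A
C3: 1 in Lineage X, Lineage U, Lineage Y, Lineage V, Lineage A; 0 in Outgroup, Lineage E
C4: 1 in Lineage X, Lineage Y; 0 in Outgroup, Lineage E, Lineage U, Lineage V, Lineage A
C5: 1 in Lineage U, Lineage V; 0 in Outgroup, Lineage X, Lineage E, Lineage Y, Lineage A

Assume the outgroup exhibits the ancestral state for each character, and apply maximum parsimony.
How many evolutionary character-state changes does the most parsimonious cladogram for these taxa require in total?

Character polarity is set by the outgroup: the derived state is whichever differs from the outgroup's state, so for C2 the derived state is '0', and for the remaining characters it is '1'.
All ingroup taxa share the derived state '1' for C1; it defines the ingroup but does not resolve relationships within it.
C2 (derived state '0') is shared by Lineage A, Lineage U, and Lineage V — a synapomorphy uniting that clade.
C3: derived state '1' in Lineage A, Lineage U, Lineage V, Lineage X, and Lineage Y only — synapomorphy for {Lineage A, Lineage U, Lineage V, Lineage X, Lineage Y}.
Only Lineage X and Lineage Y show the derived state '1' for C4, supporting them as a clade.
C5: derived state '1' in Lineage U and Lineage V only — synapomorphy for {Lineage U, Lineage V}.
Most parsimonious ingroup topology: (((Lineage X,Lineage Y),((Lineage U,Lineage V),Lineage A)),Lineage E).
Changes per character on this tree: C1: 1; C2: 1; C3: 1; C4: 1; C5: 1.
Total = 5.

5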